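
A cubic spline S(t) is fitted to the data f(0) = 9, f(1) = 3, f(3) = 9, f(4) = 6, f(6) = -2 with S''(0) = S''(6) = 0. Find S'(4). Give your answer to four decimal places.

With σ_i denoting the second derivative at x_i, h_i = 1, 2, 1, 2, and Δ_i = (y_(i+1) − y_i)/h_i = -6, 3, -3, -4:
  1·σ_0 + 6·σ_1 + 2·σ_2 = 6(Δ_1 - Δ_0) = 54
  2·σ_1 + 6·σ_2 + 1·σ_3 = 6(Δ_2 - Δ_1) = -36
  1·σ_2 + 6·σ_3 + 2·σ_4 = 6(Δ_3 - Δ_2) = -6
Natural end conditions: σ_0 = σ_4 = 0.
Forward elimination and back-substitution give σ_0 = 0, σ_1 = 385/31, σ_2 = -318/31, σ_3 = 22/31, σ_4 = 0.
On [4, 6], S'(t) = b_3 + 2c_3·(t - 4) + 3d_3·(t - 4)² with b_3 = Δ_3 - h_3(2σ_3 + σ_4)/6 = -416/93, c_3 = σ_3/2 = 11/31, d_3 = (σ_4 - σ_3)/(6h_3) = -11/186. So S'(4) = -416/93.

-4.4731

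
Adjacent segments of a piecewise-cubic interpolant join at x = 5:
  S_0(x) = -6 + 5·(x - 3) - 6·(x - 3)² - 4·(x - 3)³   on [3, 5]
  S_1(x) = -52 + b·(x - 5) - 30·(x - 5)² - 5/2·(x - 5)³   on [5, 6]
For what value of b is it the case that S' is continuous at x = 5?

S_0'(x) = 5 - 12·(x - 3) - 12·(x - 3)², so S_0'(5) = -67. On the right, S_1'(5) = b, so b = -67.

-67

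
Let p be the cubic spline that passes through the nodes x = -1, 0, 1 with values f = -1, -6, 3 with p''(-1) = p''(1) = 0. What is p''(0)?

21

Put σ_i = p'' at the i-th knot. Here h = (1, 1) and Δ = (-5, 9), so the interior equations h_(i-1)·σ_(i-1) + 2(h_(i-1)+h_i)·σ_i + h_i·σ_(i+1) = 6(Δ_i − Δ_(i-1)) read
  1·σ_0 + 4·σ_1 + 1·σ_2 = 6(Δ_1 - Δ_0) = 84
Natural end conditions: σ_0 = σ_2 = 0.
Forward elimination and back-substitution give σ_0 = 0, σ_1 = 21, σ_2 = 0.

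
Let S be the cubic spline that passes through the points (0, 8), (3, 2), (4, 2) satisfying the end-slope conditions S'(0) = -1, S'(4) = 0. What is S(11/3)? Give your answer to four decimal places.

1.9537

Let σ_i = S''(x_i). Step sizes h_i = 3, 1; slopes of the chords Δ_i = (y_(i+1) - y_i)/h_i = -2, 0.
  3·σ_0 + 8·σ_1 + 1·σ_2 = 6(Δ_1 - Δ_0) = 12
Clamped end conditions give two more equations: 2h_0·σ_0 + h_0·σ_1 = 6(Δ_0 - S'(0)) = -6 and h_1·σ_1 + 2h_1·σ_2 = 6(S'(4) - Δ_1) = 0.
Forward elimination and back-substitution give σ_0 = -9/4, σ_1 = 5/2, σ_2 = -5/4.
On [3, 4], S(t) = 2 - 5/8·(t - 3) + 5/4·(t - 3)² - 5/8·(t - 3)³.
With (t - 3) = 2/3: S(11/3) = 211/108.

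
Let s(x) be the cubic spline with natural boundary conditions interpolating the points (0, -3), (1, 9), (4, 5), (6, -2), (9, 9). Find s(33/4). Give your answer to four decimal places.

Write m_i for s''(x_i). With h_i = 1, 3, 2, 3 and divided differences Δ_i = 12, -4/3, -7/2, 11/3, the continuity of s' gives the tridiagonal system
  1·m_0 + 8·m_1 + 3·m_2 = 6(Δ_1 - Δ_0) = -80
  3·m_1 + 10·m_2 + 2·m_3 = 6(Δ_2 - Δ_1) = -13
  2·m_2 + 10·m_3 + 3·m_4 = 6(Δ_3 - Δ_2) = 43
Natural end conditions: m_0 = m_4 = 0.
Hence m_0 = 0, m_1 = -1172/113, m_2 = 112/113, m_3 = 927/226, m_4 = 0.
On [6, 9], s(x) = -2 - 295/678·(x - 6) + 927/452·(x - 6)² - 103/452·(x - 6)³.
With (x - 6) = 9/4: s(33/4) = 139085/28928.

4.8080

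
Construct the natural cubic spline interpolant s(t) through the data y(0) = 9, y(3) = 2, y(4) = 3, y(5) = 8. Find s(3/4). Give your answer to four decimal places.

6.6149

Put M_i = s'' at the i-th knot. Here h = (3, 1, 1) and Δ = (-7/3, 1, 5), so the interior equations h_(i-1)·M_(i-1) + 2(h_(i-1)+h_i)·M_i + h_i·M_(i+1) = 6(Δ_i − Δ_(i-1)) read
  3·M_0 + 8·M_1 + 1·M_2 = 6(Δ_1 - Δ_0) = 20
  1·M_1 + 4·M_2 + 1·M_3 = 6(Δ_2 - Δ_1) = 24
Natural end conditions: M_0 = M_3 = 0.
Forward elimination and back-substitution give M_0 = 0, M_1 = 56/31, M_2 = 172/31, M_3 = 0.
On [0, 3], s(t) = 9 - 301/93·t + 0·t² + 28/279·t³.
With t = 3/4: s(3/4) = 3281/496.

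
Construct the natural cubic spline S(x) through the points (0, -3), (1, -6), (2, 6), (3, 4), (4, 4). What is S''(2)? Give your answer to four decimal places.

-31.2857

Put M_i = S'' at the i-th knot. Here h = (1, 1, 1, 1) and Δ = (-3, 12, -2, 0), so the interior equations h_(i-1)·M_(i-1) + 2(h_(i-1)+h_i)·M_i + h_i·M_(i+1) = 6(Δ_i − Δ_(i-1)) read
  1·M_0 + 4·M_1 + 1·M_2 = 6(Δ_1 - Δ_0) = 90
  1·M_1 + 4·M_2 + 1·M_3 = 6(Δ_2 - Δ_1) = -84
  1·M_2 + 4·M_3 + 1·M_4 = 6(Δ_3 - Δ_2) = 12
Natural end conditions: M_0 = M_4 = 0.
Forward elimination and back-substitution give M_0 = 0, M_1 = 849/28, M_2 = -219/7, M_3 = 303/28, M_4 = 0.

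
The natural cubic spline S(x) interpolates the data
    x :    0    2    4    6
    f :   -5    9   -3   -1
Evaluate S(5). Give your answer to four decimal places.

-4.0500

Put σ_i = S'' at the i-th knot. Here h = (2, 2, 2) and Δ = (7, -6, 1), so the interior equations h_(i-1)·σ_(i-1) + 2(h_(i-1)+h_i)·σ_i + h_i·σ_(i+1) = 6(Δ_i − Δ_(i-1)) read
  2·σ_0 + 8·σ_1 + 2·σ_2 = 6(Δ_1 - Δ_0) = -78
  2·σ_1 + 8·σ_2 + 2·σ_3 = 6(Δ_2 - Δ_1) = 42
Natural end conditions: σ_0 = σ_3 = 0.
Solving the tridiagonal system: σ_0 = 0, σ_1 = -59/5, σ_2 = 41/5, σ_3 = 0.
On [4, 6], S(x) = -3 - 67/15·(x - 4) + 41/10·(x - 4)² - 41/60·(x - 4)³.
With (x - 4) = 1: S(5) = -81/20.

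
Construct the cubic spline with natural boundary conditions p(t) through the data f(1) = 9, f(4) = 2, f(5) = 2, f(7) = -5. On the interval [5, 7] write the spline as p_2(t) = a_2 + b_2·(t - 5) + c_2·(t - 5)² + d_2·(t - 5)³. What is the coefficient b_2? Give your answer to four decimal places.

Write m_i for p''(x_i). With h_i = 3, 1, 2 and divided differences Δ_i = -7/3, 0, -7/2, the continuity of p' gives the tridiagonal system
  3·m_0 + 8·m_1 + 1·m_2 = 6(Δ_1 - Δ_0) = 14
  1·m_1 + 6·m_2 + 2·m_3 = 6(Δ_2 - Δ_1) = -21
Natural end conditions: m_0 = m_3 = 0.
Forward elimination and back-substitution give m_0 = 0, m_1 = 105/47, m_2 = -182/47, m_3 = 0.
On [5, 7], with p_2(t) = a_2 + b_2·(t - 5) + c_2·(t - 5)² + d_2·(t - 5)³: c_2 = m_2/2 = -91/47, d_2 = (m_3 - m_2)/(6h_2) = 91/282, b_2 = Δ_2 - h_2(2m_2 + m_3)/6 = -259/282.

-0.9184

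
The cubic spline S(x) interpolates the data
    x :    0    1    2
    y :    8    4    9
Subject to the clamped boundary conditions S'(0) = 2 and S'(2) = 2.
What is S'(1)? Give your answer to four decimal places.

-0.2500

Let M_i = S''(x_i). Step sizes h_i = 1, 1; slopes of the chords Δ_i = (y_(i+1) - y_i)/h_i = -4, 5.
  1·M_0 + 4·M_1 + 1·M_2 = 6(Δ_1 - Δ_0) = 54
Clamped end conditions give two more equations: 2h_0·M_0 + h_0·M_1 = 6(Δ_0 - S'(0)) = -36 and h_1·M_1 + 2h_1·M_2 = 6(S'(2) - Δ_1) = -18.
Forward elimination and back-substitution give M_0 = -63/2, M_1 = 27, M_2 = -45/2.
On [1, 2], S'(x) = b_1 + 2c_1·(x - 1) + 3d_1·(x - 1)² with b_1 = Δ_1 - h_1(2M_1 + M_2)/6 = -1/4, c_1 = M_1/2 = 27/2, d_1 = (M_2 - M_1)/(6h_1) = -33/4. So S'(1) = -1/4.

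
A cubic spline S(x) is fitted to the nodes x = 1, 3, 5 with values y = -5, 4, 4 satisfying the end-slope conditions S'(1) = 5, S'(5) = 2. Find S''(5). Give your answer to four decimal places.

5.6250

Let M_i = S''(x_i). Step sizes h_i = 2, 2; slopes of the chords Δ_i = (y_(i+1) - y_i)/h_i = 9/2, 0.
  2·M_0 + 8·M_1 + 2·M_2 = 6(Δ_1 - Δ_0) = -27
Clamped end conditions give two more equations: 2h_0·M_0 + h_0·M_1 = 6(Δ_0 - S'(1)) = -3 and h_1·M_1 + 2h_1·M_2 = 6(S'(5) - Δ_1) = 12.
Solving: M_0 = 15/8, M_1 = -21/4, M_2 = 45/8.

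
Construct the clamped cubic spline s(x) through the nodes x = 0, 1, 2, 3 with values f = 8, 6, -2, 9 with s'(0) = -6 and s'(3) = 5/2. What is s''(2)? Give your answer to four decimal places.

With M_i denoting the second derivative at x_i, h_i = 1, 1, 1, and Δ_i = (y_(i+1) − y_i)/h_i = -2, -8, 11:
  1·M_0 + 4·M_1 + 1·M_2 = 6(Δ_1 - Δ_0) = -36
  1·M_1 + 4·M_2 + 1·M_3 = 6(Δ_2 - Δ_1) = 114
Clamped end conditions give two more equations: 2h_0·M_0 + h_0·M_1 = 6(Δ_0 - s'(0)) = 24 and h_2·M_2 + 2h_2·M_3 = 6(s'(3) - Δ_2) = -51.
Solving the tridiagonal system: M_0 = 77/3, M_1 = -82/3, M_2 = 143/3, M_3 = -148/3.

47.6667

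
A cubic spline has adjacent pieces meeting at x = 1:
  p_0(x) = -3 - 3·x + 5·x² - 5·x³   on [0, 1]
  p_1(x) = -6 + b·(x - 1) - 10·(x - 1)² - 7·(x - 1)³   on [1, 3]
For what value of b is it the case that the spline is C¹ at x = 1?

p_0'(x) = -3 + 10·x - 15·x², so p_0'(1) = -8. On the right, p_1'(1) = b, so b = -8.

-8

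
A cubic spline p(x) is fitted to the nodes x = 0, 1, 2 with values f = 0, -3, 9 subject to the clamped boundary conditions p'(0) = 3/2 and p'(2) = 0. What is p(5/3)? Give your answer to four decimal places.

Write M_i for p''(x_i). With h_i = 1, 1 and divided differences Δ_i = -3, 12, the continuity of p' gives the tridiagonal system
  1·M_0 + 4·M_1 + 1·M_2 = 6(Δ_1 - Δ_0) = 90
Clamped end conditions give two more equations: 2h_0·M_0 + h_0·M_1 = 6(Δ_0 - p'(0)) = -27 and h_1·M_1 + 2h_1·M_2 = 6(p'(2) - Δ_1) = -72.
Hence M_0 = -147/4, M_1 = 93/2, M_2 = -237/4.
On [1, 2], p(x) = -3 + 51/8·(x - 1) + 93/4·(x - 1)² - 141/8·(x - 1)³.
With (x - 1) = 2/3: p(5/3) = 229/36.

6.3611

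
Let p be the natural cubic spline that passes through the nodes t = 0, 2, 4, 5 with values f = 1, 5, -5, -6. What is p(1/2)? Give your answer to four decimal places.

Let M_i = p''(x_i). Step sizes h_i = 2, 2, 1; slopes of the chords Δ_i = (y_(i+1) - y_i)/h_i = 2, -5, -1.
  2·M_0 + 8·M_1 + 2·M_2 = 6(Δ_1 - Δ_0) = -42
  2·M_1 + 6·M_2 + 1·M_3 = 6(Δ_2 - Δ_1) = 24
Natural end conditions: M_0 = M_3 = 0.
Forward elimination and back-substitution give M_0 = 0, M_1 = -75/11, M_2 = 69/11, M_3 = 0.
On [0, 2], p(t) = 1 + 47/11·t + 0·t² - 25/44·t³.
With t = 1/2: p(1/2) = 1079/352.

3.0653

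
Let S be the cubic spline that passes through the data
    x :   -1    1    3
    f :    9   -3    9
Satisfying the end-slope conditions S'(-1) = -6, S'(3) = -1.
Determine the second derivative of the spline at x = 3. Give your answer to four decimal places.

-18.2500

Let m_i = S''(x_i). Step sizes h_i = 2, 2; slopes of the chords Δ_i = (y_(i+1) - y_i)/h_i = -6, 6.
  2·m_0 + 8·m_1 + 2·m_2 = 6(Δ_1 - Δ_0) = 72
Clamped end conditions give two more equations: 2h_0·m_0 + h_0·m_1 = 6(Δ_0 - S'(-1)) = 0 and h_1·m_1 + 2h_1·m_2 = 6(S'(3) - Δ_1) = -42.
Hence m_0 = -31/4, m_1 = 31/2, m_2 = -73/4.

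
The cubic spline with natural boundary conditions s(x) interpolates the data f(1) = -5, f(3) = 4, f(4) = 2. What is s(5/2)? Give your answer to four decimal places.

With σ_i denoting the second derivative at x_i, h_i = 2, 1, and Δ_i = (y_(i+1) − y_i)/h_i = 9/2, -2:
  2·σ_0 + 6·σ_1 + 1·σ_2 = 6(Δ_1 - Δ_0) = -39
Natural end conditions: σ_0 = σ_2 = 0.
Solving the tridiagonal system: σ_0 = 0, σ_1 = -13/2, σ_2 = 0.
On [1, 3], s(x) = -5 + 20/3·(x - 1) + 0·(x - 1)² - 13/24·(x - 1)³.
With (x - 1) = 3/2: s(5/2) = 203/64.

3.1719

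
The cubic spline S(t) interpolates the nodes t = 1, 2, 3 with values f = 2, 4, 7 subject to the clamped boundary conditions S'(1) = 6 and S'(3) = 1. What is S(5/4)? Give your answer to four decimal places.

3.0625

Write M_i for S''(x_i). With h_i = 1, 1 and divided differences Δ_i = 2, 3, the continuity of S' gives the tridiagonal system
  1·M_0 + 4·M_1 + 1·M_2 = 6(Δ_1 - Δ_0) = 6
Clamped end conditions give two more equations: 2h_0·M_0 + h_0·M_1 = 6(Δ_0 - S'(1)) = -24 and h_1·M_1 + 2h_1·M_2 = 6(S'(3) - Δ_1) = -12.
Forward elimination and back-substitution give M_0 = -16, M_1 = 8, M_2 = -10.
On [1, 2], S(t) = 2 + 6·(t - 1) - 8·(t - 1)² + 4·(t - 1)³.
With (t - 1) = 1/4: S(5/4) = 49/16.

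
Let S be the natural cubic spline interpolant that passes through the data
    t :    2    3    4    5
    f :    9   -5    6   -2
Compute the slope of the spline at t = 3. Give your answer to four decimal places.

Write M_i for S''(x_i). With h_i = 1, 1, 1 and divided differences Δ_i = -14, 11, -8, the continuity of S' gives the tridiagonal system
  1·M_0 + 4·M_1 + 1·M_2 = 6(Δ_1 - Δ_0) = 150
  1·M_1 + 4·M_2 + 1·M_3 = 6(Δ_2 - Δ_1) = -114
Natural end conditions: M_0 = M_3 = 0.
Forward elimination and back-substitution give M_0 = 0, M_1 = 238/5, M_2 = -202/5, M_3 = 0.
On [3, 4], S'(t) = b_1 + 2c_1·(t - 3) + 3d_1·(t - 3)² with b_1 = Δ_1 - h_1(2M_1 + M_2)/6 = 28/15, c_1 = M_1/2 = 119/5, d_1 = (M_2 - M_1)/(6h_1) = -44/3. So S'(3) = 28/15.

1.8667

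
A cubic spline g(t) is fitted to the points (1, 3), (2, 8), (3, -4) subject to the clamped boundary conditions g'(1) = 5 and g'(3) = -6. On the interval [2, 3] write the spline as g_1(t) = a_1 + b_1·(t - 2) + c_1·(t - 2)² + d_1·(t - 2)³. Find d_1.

Put σ_i = g'' at the i-th knot. Here h = (1, 1) and Δ = (5, -12), so the interior equations h_(i-1)·σ_(i-1) + 2(h_(i-1)+h_i)·σ_i + h_i·σ_(i+1) = 6(Δ_i − Δ_(i-1)) read
  1·σ_0 + 4·σ_1 + 1·σ_2 = 6(Δ_1 - Δ_0) = -102
Clamped end conditions give two more equations: 2h_0·σ_0 + h_0·σ_1 = 6(Δ_0 - g'(1)) = 0 and h_1·σ_1 + 2h_1·σ_2 = 6(g'(3) - Δ_1) = 36.
Forward elimination and back-substitution give σ_0 = 20, σ_1 = -40, σ_2 = 38.
On [2, 3], with g_1(t) = a_1 + b_1·(t - 2) + c_1·(t - 2)² + d_1·(t - 2)³: c_1 = σ_1/2 = -20, d_1 = (σ_2 - σ_1)/(6h_1) = 13, b_1 = Δ_1 - h_1(2σ_1 + σ_2)/6 = -5.

13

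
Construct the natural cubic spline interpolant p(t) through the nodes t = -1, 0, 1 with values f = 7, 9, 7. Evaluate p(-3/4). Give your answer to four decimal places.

7.7344

Write m_i for p''(x_i). With h_i = 1, 1 and divided differences Δ_i = 2, -2, the continuity of p' gives the tridiagonal system
  1·m_0 + 4·m_1 + 1·m_2 = 6(Δ_1 - Δ_0) = -24
Natural end conditions: m_0 = m_2 = 0.
Solving: m_0 = 0, m_1 = -6, m_2 = 0.
On [-1, 0], p(t) = 7 + 3·(t + 1) + 0·(t + 1)² - 1·(t + 1)³.
With (t + 1) = 1/4: p(-3/4) = 495/64.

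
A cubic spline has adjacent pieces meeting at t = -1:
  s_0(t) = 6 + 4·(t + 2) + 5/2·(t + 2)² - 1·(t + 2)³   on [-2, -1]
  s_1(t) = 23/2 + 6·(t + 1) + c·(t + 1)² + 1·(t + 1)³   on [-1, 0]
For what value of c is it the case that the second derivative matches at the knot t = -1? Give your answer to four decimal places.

-0.5000

s_0''(t) = 5 - 6·(t + 2), so s_0''(-1) = -1. On the right, s_1''(-1) = 2c, so c = -1/2.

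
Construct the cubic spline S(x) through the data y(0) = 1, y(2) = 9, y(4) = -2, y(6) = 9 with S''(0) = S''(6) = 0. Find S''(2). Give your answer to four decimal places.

Let σ_i = S''(x_i). Step sizes h_i = 2, 2, 2; slopes of the chords Δ_i = (y_(i+1) - y_i)/h_i = 4, -11/2, 11/2.
  2·σ_0 + 8·σ_1 + 2·σ_2 = 6(Δ_1 - Δ_0) = -57
  2·σ_1 + 8·σ_2 + 2·σ_3 = 6(Δ_2 - Δ_1) = 66
Natural end conditions: σ_0 = σ_3 = 0.
Solving: σ_0 = 0, σ_1 = -49/5, σ_2 = 107/10, σ_3 = 0.

-9.8000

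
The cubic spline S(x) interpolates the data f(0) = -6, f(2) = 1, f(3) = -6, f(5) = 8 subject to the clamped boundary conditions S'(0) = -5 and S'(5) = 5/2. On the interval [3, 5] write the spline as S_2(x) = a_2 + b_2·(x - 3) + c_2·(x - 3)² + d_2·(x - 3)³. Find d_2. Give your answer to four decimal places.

-3.5625

With M_i denoting the second derivative at x_i, h_i = 2, 1, 2, and Δ_i = (y_(i+1) − y_i)/h_i = 7/2, -7, 7:
  2·M_0 + 6·M_1 + 1·M_2 = 6(Δ_1 - Δ_0) = -63
  1·M_1 + 6·M_2 + 2·M_3 = 6(Δ_2 - Δ_1) = 84
Clamped end conditions give two more equations: 2h_0·M_0 + h_0·M_1 = 6(Δ_0 - S'(0)) = 51 and h_2·M_2 + 2h_2·M_3 = 6(S'(5) - Δ_2) = -27.
Solving the tridiagonal system: M_0 = 24, M_1 = -45/2, M_2 = 24, M_3 = -75/4.
On [3, 5], with S_2(x) = a_2 + b_2·(x - 3) + c_2·(x - 3)² + d_2·(x - 3)³: c_2 = M_2/2 = 12, d_2 = (M_3 - M_2)/(6h_2) = -57/16, b_2 = Δ_2 - h_2(2M_2 + M_3)/6 = -11/4.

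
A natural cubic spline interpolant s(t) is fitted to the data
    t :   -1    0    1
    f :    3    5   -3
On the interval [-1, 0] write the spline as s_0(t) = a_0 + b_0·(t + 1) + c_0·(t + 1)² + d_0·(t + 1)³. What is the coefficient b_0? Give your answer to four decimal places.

4.5000

With M_i denoting the second derivative at x_i, h_i = 1, 1, and Δ_i = (y_(i+1) − y_i)/h_i = 2, -8:
  1·M_0 + 4·M_1 + 1·M_2 = 6(Δ_1 - Δ_0) = -60
Natural end conditions: M_0 = M_2 = 0.
Solving: M_0 = 0, M_1 = -15, M_2 = 0.
On [-1, 0], with s_0(t) = a_0 + b_0·(t + 1) + c_0·(t + 1)² + d_0·(t + 1)³: c_0 = M_0/2 = 0, d_0 = (M_1 - M_0)/(6h_0) = -5/2, b_0 = Δ_0 - h_0(2M_0 + M_1)/6 = 9/2.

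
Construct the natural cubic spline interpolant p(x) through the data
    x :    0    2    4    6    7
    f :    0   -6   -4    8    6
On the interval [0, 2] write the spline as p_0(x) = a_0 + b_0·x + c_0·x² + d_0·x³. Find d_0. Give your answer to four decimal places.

Put M_i = p'' at the i-th knot. Here h = (2, 2, 2, 1) and Δ = (-3, 1, 6, -2), so the interior equations h_(i-1)·M_(i-1) + 2(h_(i-1)+h_i)·M_i + h_i·M_(i+1) = 6(Δ_i − Δ_(i-1)) read
  2·M_0 + 8·M_1 + 2·M_2 = 6(Δ_1 - Δ_0) = 24
  2·M_1 + 8·M_2 + 2·M_3 = 6(Δ_2 - Δ_1) = 30
  2·M_2 + 6·M_3 + 1·M_4 = 6(Δ_3 - Δ_2) = -48
Natural end conditions: M_0 = M_4 = 0.
Solving: M_0 = 0, M_1 = 63/41, M_2 = 240/41, M_3 = -408/41, M_4 = 0.
On [0, 2], with p_0(x) = a_0 + b_0·x + c_0·x² + d_0·x³: c_0 = M_0/2 = 0, d_0 = (M_1 - M_0)/(6h_0) = 21/164, b_0 = Δ_0 - h_0(2M_0 + M_1)/6 = -144/41.

0.1280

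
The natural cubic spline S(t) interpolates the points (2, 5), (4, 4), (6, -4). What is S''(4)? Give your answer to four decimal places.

Put M_i = S'' at the i-th knot. Here h = (2, 2) and Δ = (-1/2, -4), so the interior equations h_(i-1)·M_(i-1) + 2(h_(i-1)+h_i)·M_i + h_i·M_(i+1) = 6(Δ_i − Δ_(i-1)) read
  2·M_0 + 8·M_1 + 2·M_2 = 6(Δ_1 - Δ_0) = -21
Natural end conditions: M_0 = M_2 = 0.
Solving the tridiagonal system: M_0 = 0, M_1 = -21/8, M_2 = 0.

-2.6250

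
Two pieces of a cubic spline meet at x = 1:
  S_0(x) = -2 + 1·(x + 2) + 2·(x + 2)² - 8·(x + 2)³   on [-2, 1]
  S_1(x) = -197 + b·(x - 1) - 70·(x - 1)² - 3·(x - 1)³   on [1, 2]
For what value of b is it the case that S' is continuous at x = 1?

-203

S_0'(x) = 1 + 4·(x + 2) - 24·(x + 2)², so S_0'(1) = -203. On the right, S_1'(1) = b, so b = -203.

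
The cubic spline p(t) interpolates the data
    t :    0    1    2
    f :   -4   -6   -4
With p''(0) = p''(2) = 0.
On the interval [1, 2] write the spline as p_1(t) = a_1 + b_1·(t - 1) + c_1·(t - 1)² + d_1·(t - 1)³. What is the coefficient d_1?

-1

With m_i denoting the second derivative at x_i, h_i = 1, 1, and Δ_i = (y_(i+1) − y_i)/h_i = -2, 2:
  1·m_0 + 4·m_1 + 1·m_2 = 6(Δ_1 - Δ_0) = 24
Natural end conditions: m_0 = m_2 = 0.
Solving: m_0 = 0, m_1 = 6, m_2 = 0.
On [1, 2], with p_1(t) = a_1 + b_1·(t - 1) + c_1·(t - 1)² + d_1·(t - 1)³: c_1 = m_1/2 = 3, d_1 = (m_2 - m_1)/(6h_1) = -1, b_1 = Δ_1 - h_1(2m_1 + m_2)/6 = 0.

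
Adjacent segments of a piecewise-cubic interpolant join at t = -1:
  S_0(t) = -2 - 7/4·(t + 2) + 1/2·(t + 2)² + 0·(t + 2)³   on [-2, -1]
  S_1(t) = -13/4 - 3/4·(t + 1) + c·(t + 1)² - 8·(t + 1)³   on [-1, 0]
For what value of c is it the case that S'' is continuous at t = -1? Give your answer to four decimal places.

S_0''(t) = 1 + 0·(t + 2), so S_0''(-1) = 1. On the right, S_1''(-1) = 2c, so c = 1/2.

0.5000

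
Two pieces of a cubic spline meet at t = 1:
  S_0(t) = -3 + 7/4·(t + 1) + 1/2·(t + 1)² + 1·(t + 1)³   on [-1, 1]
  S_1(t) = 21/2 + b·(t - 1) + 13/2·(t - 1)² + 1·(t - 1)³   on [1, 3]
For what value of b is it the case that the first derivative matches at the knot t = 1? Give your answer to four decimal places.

S_0'(t) = 7/4 + 1·(t + 1) + 3·(t + 1)², so S_0'(1) = 63/4. On the right, S_1'(1) = b, so b = 63/4.

15.7500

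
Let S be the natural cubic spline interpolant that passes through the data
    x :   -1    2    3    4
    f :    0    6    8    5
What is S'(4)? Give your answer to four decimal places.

-4.2903

Let M_i = S''(x_i). Step sizes h_i = 3, 1, 1; slopes of the chords Δ_i = (y_(i+1) - y_i)/h_i = 2, 2, -3.
  3·M_0 + 8·M_1 + 1·M_2 = 6(Δ_1 - Δ_0) = 0
  1·M_1 + 4·M_2 + 1·M_3 = 6(Δ_2 - Δ_1) = -30
Natural end conditions: M_0 = M_3 = 0.
Hence M_0 = 0, M_1 = 30/31, M_2 = -240/31, M_3 = 0.
On [3, 4], S'(x) = b_2 + 2c_2·(x - 3) + 3d_2·(x - 3)² with b_2 = Δ_2 - h_2(2M_2 + M_3)/6 = -13/31, c_2 = M_2/2 = -120/31, d_2 = (M_3 - M_2)/(6h_2) = 40/31. So S'(4) = -133/31.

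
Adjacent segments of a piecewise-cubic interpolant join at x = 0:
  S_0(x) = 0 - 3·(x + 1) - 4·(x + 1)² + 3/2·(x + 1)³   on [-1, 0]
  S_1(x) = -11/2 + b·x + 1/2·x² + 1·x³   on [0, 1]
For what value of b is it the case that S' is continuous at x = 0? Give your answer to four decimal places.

S_0'(x) = -3 - 8·(x + 1) + 9/2·(x + 1)², so S_0'(0) = -13/2. On the right, S_1'(0) = b, so b = -13/2.

-6.5000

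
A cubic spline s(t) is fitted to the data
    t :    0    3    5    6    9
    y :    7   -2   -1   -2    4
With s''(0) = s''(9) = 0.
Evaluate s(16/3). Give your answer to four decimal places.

Write m_i for s''(x_i). With h_i = 3, 2, 1, 3 and divided differences Δ_i = -3, 1/2, -1, 2, the continuity of s' gives the tridiagonal system
  3·m_0 + 10·m_1 + 2·m_2 = 6(Δ_1 - Δ_0) = 21
  2·m_1 + 6·m_2 + 1·m_3 = 6(Δ_2 - Δ_1) = -9
  1·m_2 + 8·m_3 + 3·m_4 = 6(Δ_3 - Δ_2) = 18
Natural end conditions: m_0 = m_4 = 0.
Forward elimination and back-substitution give m_0 = 0, m_1 = 389/146, m_2 = -206/73, m_3 = 190/73, m_4 = 0.
On [5, 6], s(t) = -1 - 36/73·(t - 5) - 103/73·(t - 5)² + 66/73·(t - 5)³.
With (t - 5) = 1/3: s(16/3) = -94/73.

-1.2877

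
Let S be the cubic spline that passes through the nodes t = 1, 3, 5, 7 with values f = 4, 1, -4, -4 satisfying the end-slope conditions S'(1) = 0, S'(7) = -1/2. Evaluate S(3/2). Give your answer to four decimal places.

3.7875

With M_i denoting the second derivative at x_i, h_i = 2, 2, 2, and Δ_i = (y_(i+1) − y_i)/h_i = -3/2, -5/2, 0:
  2·M_0 + 8·M_1 + 2·M_2 = 6(Δ_1 - Δ_0) = -6
  2·M_1 + 8·M_2 + 2·M_3 = 6(Δ_2 - Δ_1) = 15
Clamped end conditions give two more equations: 2h_0·M_0 + h_0·M_1 = 6(Δ_0 - S'(1)) = -9 and h_2·M_2 + 2h_2·M_3 = 6(S'(7) - Δ_2) = -3.
Solving the tridiagonal system: M_0 = -53/30, M_1 = -29/30, M_2 = 79/30, M_3 = -31/15.
On [1, 3], S(t) = 4 + 0·(t - 1) - 53/60·(t - 1)² + 1/15·(t - 1)³.
With (t - 1) = 1/2: S(3/2) = 303/80.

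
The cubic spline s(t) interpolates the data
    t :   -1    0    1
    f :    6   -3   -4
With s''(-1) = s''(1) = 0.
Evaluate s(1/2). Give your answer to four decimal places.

Put σ_i = s'' at the i-th knot. Here h = (1, 1) and Δ = (-9, -1), so the interior equations h_(i-1)·σ_(i-1) + 2(h_(i-1)+h_i)·σ_i + h_i·σ_(i+1) = 6(Δ_i − Δ_(i-1)) read
  1·σ_0 + 4·σ_1 + 1·σ_2 = 6(Δ_1 - Δ_0) = 48
Natural end conditions: σ_0 = σ_2 = 0.
Forward elimination and back-substitution give σ_0 = 0, σ_1 = 12, σ_2 = 0.
On [0, 1], s(t) = -3 - 5·t + 6·t² - 2·t³.
With t = 1/2: s(1/2) = -17/4.

-4.2500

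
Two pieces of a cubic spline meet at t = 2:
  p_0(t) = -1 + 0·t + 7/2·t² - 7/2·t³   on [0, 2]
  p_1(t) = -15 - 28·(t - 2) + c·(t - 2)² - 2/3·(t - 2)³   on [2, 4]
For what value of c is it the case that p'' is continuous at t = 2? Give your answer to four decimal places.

-17.5000

p_0''(t) = 7 - 21·t, so p_0''(2) = -35. On the right, p_1''(2) = 2c, so c = -35/2.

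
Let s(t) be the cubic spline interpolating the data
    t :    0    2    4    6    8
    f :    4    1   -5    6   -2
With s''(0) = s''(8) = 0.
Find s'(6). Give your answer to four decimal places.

Put M_i = s'' at the i-th knot. Here h = (2, 2, 2, 2) and Δ = (-3/2, -3, 11/2, -4), so the interior equations h_(i-1)·M_(i-1) + 2(h_(i-1)+h_i)·M_i + h_i·M_(i+1) = 6(Δ_i − Δ_(i-1)) read
  2·M_0 + 8·M_1 + 2·M_2 = 6(Δ_1 - Δ_0) = -9
  2·M_1 + 8·M_2 + 2·M_3 = 6(Δ_2 - Δ_1) = 51
  2·M_2 + 8·M_3 + 2·M_4 = 6(Δ_3 - Δ_2) = -57
Natural end conditions: M_0 = M_4 = 0.
Forward elimination and back-substitution give M_0 = 0, M_1 = -99/28, M_2 = 135/14, M_3 = -267/28, M_4 = 0.
On [6, 8], s'(t) = b_3 + 2c_3·(t - 6) + 3d_3·(t - 6)² with b_3 = Δ_3 - h_3(2M_3 + M_4)/6 = 33/14, c_3 = M_3/2 = -267/56, d_3 = (M_4 - M_3)/(6h_3) = 89/112. So s'(6) = 33/14.

2.3571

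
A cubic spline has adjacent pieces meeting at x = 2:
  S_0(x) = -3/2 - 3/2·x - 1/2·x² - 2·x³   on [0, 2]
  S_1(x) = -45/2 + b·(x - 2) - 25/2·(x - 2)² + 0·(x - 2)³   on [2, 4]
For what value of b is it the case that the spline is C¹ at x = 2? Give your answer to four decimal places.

S_0'(x) = -3/2 - 1·x - 6·x², so S_0'(2) = -55/2. On the right, S_1'(2) = b, so b = -55/2.

-27.5000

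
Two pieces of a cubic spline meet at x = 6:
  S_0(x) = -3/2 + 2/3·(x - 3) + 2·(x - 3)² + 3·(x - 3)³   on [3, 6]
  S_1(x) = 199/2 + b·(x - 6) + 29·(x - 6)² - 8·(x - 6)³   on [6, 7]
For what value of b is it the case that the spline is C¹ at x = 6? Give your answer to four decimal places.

S_0'(x) = 2/3 + 4·(x - 3) + 9·(x - 3)², so S_0'(6) = 281/3. On the right, S_1'(6) = b, so b = 281/3.

93.6667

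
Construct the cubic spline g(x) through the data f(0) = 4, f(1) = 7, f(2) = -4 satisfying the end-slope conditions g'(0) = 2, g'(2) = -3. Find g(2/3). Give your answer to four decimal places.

7.2222

With m_i denoting the second derivative at x_i, h_i = 1, 1, and Δ_i = (y_(i+1) − y_i)/h_i = 3, -11:
  1·m_0 + 4·m_1 + 1·m_2 = 6(Δ_1 - Δ_0) = -84
Clamped end conditions give two more equations: 2h_0·m_0 + h_0·m_1 = 6(Δ_0 - g'(0)) = 6 and h_1·m_1 + 2h_1·m_2 = 6(g'(2) - Δ_1) = 48.
Hence m_0 = 43/2, m_1 = -37, m_2 = 85/2.
On [0, 1], g(x) = 4 + 2·x + 43/4·x² - 39/4·x³.
With x = 2/3: g(2/3) = 65/9.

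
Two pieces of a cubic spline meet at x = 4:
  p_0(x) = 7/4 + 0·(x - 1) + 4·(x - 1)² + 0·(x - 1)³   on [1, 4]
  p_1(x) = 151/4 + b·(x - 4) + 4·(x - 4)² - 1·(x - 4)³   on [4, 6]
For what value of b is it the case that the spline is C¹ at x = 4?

p_0'(x) = 0 + 8·(x - 1) + 0·(x - 1)², so p_0'(4) = 24. On the right, p_1'(4) = b, so b = 24.

24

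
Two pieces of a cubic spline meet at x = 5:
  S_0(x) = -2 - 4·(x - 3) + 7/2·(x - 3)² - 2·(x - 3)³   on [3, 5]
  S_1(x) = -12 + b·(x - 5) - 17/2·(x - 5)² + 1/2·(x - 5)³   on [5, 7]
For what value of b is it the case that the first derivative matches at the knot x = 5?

S_0'(x) = -4 + 7·(x - 3) - 6·(x - 3)², so S_0'(5) = -14. On the right, S_1'(5) = b, so b = -14.

-14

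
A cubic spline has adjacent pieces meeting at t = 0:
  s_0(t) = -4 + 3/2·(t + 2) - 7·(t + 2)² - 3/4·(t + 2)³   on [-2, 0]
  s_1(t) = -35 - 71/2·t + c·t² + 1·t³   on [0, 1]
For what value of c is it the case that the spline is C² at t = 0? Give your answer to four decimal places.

-11.5000

s_0''(t) = -14 - 9/2·(t + 2), so s_0''(0) = -23. On the right, s_1''(0) = 2c, so c = -23/2.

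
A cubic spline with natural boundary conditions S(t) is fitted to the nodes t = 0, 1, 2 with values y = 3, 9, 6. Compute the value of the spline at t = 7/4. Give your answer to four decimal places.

Put m_i = S'' at the i-th knot. Here h = (1, 1) and Δ = (6, -3), so the interior equations h_(i-1)·m_(i-1) + 2(h_(i-1)+h_i)·m_i + h_i·m_(i+1) = 6(Δ_i − Δ_(i-1)) read
  1·m_0 + 4·m_1 + 1·m_2 = 6(Δ_1 - Δ_0) = -54
Natural end conditions: m_0 = m_2 = 0.
Solving: m_0 = 0, m_1 = -27/2, m_2 = 0.
On [1, 2], S(t) = 9 + 3/2·(t - 1) - 27/4·(t - 1)² + 9/4·(t - 1)³.
With (t - 1) = 3/4: S(7/4) = 1863/256.

7.2773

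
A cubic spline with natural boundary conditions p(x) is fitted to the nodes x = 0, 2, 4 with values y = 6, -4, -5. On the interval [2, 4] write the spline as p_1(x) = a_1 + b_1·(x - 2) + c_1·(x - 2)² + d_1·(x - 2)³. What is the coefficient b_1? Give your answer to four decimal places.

-2.7500

Write σ_i for p''(x_i). With h_i = 2, 2 and divided differences Δ_i = -5, -1/2, the continuity of p' gives the tridiagonal system
  2·σ_0 + 8·σ_1 + 2·σ_2 = 6(Δ_1 - Δ_0) = 27
Natural end conditions: σ_0 = σ_2 = 0.
Solving: σ_0 = 0, σ_1 = 27/8, σ_2 = 0.
On [2, 4], with p_1(x) = a_1 + b_1·(x - 2) + c_1·(x - 2)² + d_1·(x - 2)³: c_1 = σ_1/2 = 27/16, d_1 = (σ_2 - σ_1)/(6h_1) = -9/32, b_1 = Δ_1 - h_1(2σ_1 + σ_2)/6 = -11/4.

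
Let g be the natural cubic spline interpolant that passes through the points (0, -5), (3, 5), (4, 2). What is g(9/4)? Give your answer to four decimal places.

4.8379

Let σ_i = g''(x_i). Step sizes h_i = 3, 1; slopes of the chords Δ_i = (y_(i+1) - y_i)/h_i = 10/3, -3.
  3·σ_0 + 8·σ_1 + 1·σ_2 = 6(Δ_1 - Δ_0) = -38
Natural end conditions: σ_0 = σ_2 = 0.
Forward elimination and back-substitution give σ_0 = 0, σ_1 = -19/4, σ_2 = 0.
On [0, 3], g(x) = -5 + 137/24·x + 0·x² - 19/72·x³.
With x = 9/4: g(9/4) = 2477/512.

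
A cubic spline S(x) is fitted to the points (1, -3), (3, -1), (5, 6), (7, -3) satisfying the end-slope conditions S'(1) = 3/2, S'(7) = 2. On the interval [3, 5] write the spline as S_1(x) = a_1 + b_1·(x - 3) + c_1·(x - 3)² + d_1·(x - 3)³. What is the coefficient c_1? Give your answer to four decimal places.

2.7833

Write m_i for S''(x_i). With h_i = 2, 2, 2 and divided differences Δ_i = 1, 7/2, -9/2, the continuity of S' gives the tridiagonal system
  2·m_0 + 8·m_1 + 2·m_2 = 6(Δ_1 - Δ_0) = 15
  2·m_1 + 8·m_2 + 2·m_3 = 6(Δ_2 - Δ_1) = -48
Clamped end conditions give two more equations: 2h_0·m_0 + h_0·m_1 = 6(Δ_0 - S'(1)) = -3 and h_2·m_2 + 2h_2·m_3 = 6(S'(7) - Δ_2) = 39.
Solving: m_0 = -53/15, m_1 = 167/30, m_2 = -337/30, m_3 = 461/30.
On [3, 5], with S_1(x) = a_1 + b_1·(x - 3) + c_1·(x - 3)² + d_1·(x - 3)³: c_1 = m_1/2 = 167/60, d_1 = (m_2 - m_1)/(6h_1) = -7/5, b_1 = Δ_1 - h_1(2m_1 + m_2)/6 = 53/15.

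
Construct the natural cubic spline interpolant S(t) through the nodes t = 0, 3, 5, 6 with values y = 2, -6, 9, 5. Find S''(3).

9

Let m_i = S''(x_i). Step sizes h_i = 3, 2, 1; slopes of the chords Δ_i = (y_(i+1) - y_i)/h_i = -8/3, 15/2, -4.
  3·m_0 + 10·m_1 + 2·m_2 = 6(Δ_1 - Δ_0) = 61
  2·m_1 + 6·m_2 + 1·m_3 = 6(Δ_2 - Δ_1) = -69
Natural end conditions: m_0 = m_3 = 0.
Hence m_0 = 0, m_1 = 9, m_2 = -29/2, m_3 = 0.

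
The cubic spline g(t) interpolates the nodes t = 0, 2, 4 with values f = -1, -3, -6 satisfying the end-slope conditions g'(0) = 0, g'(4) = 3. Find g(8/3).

With M_i denoting the second derivative at x_i, h_i = 2, 2, and Δ_i = (y_(i+1) − y_i)/h_i = -1, -3/2:
  2·M_0 + 8·M_1 + 2·M_2 = 6(Δ_1 - Δ_0) = -3
Clamped end conditions give two more equations: 2h_0·M_0 + h_0·M_1 = 6(Δ_0 - g'(0)) = -6 and h_1·M_1 + 2h_1·M_2 = 6(g'(4) - Δ_1) = 27.
Forward elimination and back-substitution give M_0 = -3/8, M_1 = -9/4, M_2 = 63/8.
On [2, 4], g(t) = -3 - 21/8·(t - 2) - 9/8·(t - 2)² + 27/32·(t - 2)³.
With (t - 2) = 2/3: g(8/3) = -5.

-5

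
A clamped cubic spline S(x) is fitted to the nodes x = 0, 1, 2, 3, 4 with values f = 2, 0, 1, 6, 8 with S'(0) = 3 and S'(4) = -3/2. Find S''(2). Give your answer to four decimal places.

4.8750

With M_i denoting the second derivative at x_i, h_i = 1, 1, 1, 1, and Δ_i = (y_(i+1) − y_i)/h_i = -2, 1, 5, 2:
  1·M_0 + 4·M_1 + 1·M_2 = 6(Δ_1 - Δ_0) = 18
  1·M_1 + 4·M_2 + 1·M_3 = 6(Δ_2 - Δ_1) = 24
  1·M_2 + 4·M_3 + 1·M_4 = 6(Δ_3 - Δ_2) = -18
Clamped end conditions give two more equations: 2h_0·M_0 + h_0·M_1 = 6(Δ_0 - S'(0)) = -30 and h_3·M_3 + 2h_3·M_4 = 6(S'(4) - Δ_3) = -21.
Solving: M_0 = -1065/56, M_1 = 225/28, M_2 = 39/8, M_3 = -99/28, M_4 = -489/56.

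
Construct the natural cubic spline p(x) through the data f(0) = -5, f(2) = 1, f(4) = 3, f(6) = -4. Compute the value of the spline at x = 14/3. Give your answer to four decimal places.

1.4568

Let σ_i = p''(x_i). Step sizes h_i = 2, 2, 2; slopes of the chords Δ_i = (y_(i+1) - y_i)/h_i = 3, 1, -7/2.
  2·σ_0 + 8·σ_1 + 2·σ_2 = 6(Δ_1 - Δ_0) = -12
  2·σ_1 + 8·σ_2 + 2·σ_3 = 6(Δ_2 - Δ_1) = -27
Natural end conditions: σ_0 = σ_3 = 0.
Solving the tridiagonal system: σ_0 = 0, σ_1 = -7/10, σ_2 = -16/5, σ_3 = 0.
On [4, 6], p(x) = 3 - 41/30·(x - 4) - 8/5·(x - 4)² + 4/15·(x - 4)³.
With (x - 4) = 2/3: p(14/3) = 118/81.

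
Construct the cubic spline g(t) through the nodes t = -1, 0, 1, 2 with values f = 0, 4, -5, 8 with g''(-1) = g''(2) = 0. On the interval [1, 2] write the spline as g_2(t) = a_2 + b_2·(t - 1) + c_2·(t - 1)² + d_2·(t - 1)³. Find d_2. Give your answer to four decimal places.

-6.7333

With M_i denoting the second derivative at x_i, h_i = 1, 1, 1, and Δ_i = (y_(i+1) − y_i)/h_i = 4, -9, 13:
  1·M_0 + 4·M_1 + 1·M_2 = 6(Δ_1 - Δ_0) = -78
  1·M_1 + 4·M_2 + 1·M_3 = 6(Δ_2 - Δ_1) = 132
Natural end conditions: M_0 = M_3 = 0.
Forward elimination and back-substitution give M_0 = 0, M_1 = -148/5, M_2 = 202/5, M_3 = 0.
On [1, 2], with g_2(t) = a_2 + b_2·(t - 1) + c_2·(t - 1)² + d_2·(t - 1)³: c_2 = M_2/2 = 101/5, d_2 = (M_3 - M_2)/(6h_2) = -101/15, b_2 = Δ_2 - h_2(2M_2 + M_3)/6 = -7/15.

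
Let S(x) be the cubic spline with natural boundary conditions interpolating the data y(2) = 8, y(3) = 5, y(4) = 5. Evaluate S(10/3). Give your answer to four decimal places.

4.7222

Put m_i = S'' at the i-th knot. Here h = (1, 1) and Δ = (-3, 0), so the interior equations h_(i-1)·m_(i-1) + 2(h_(i-1)+h_i)·m_i + h_i·m_(i+1) = 6(Δ_i − Δ_(i-1)) read
  1·m_0 + 4·m_1 + 1·m_2 = 6(Δ_1 - Δ_0) = 18
Natural end conditions: m_0 = m_2 = 0.
Solving: m_0 = 0, m_1 = 9/2, m_2 = 0.
On [3, 4], S(x) = 5 - 3/2·(x - 3) + 9/4·(x - 3)² - 3/4·(x - 3)³.
With (x - 3) = 1/3: S(10/3) = 85/18.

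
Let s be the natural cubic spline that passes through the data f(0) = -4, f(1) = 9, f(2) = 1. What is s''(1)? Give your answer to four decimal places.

-31.5000

Put M_i = s'' at the i-th knot. Here h = (1, 1) and Δ = (13, -8), so the interior equations h_(i-1)·M_(i-1) + 2(h_(i-1)+h_i)·M_i + h_i·M_(i+1) = 6(Δ_i − Δ_(i-1)) read
  1·M_0 + 4·M_1 + 1·M_2 = 6(Δ_1 - Δ_0) = -126
Natural end conditions: M_0 = M_2 = 0.
Forward elimination and back-substitution give M_0 = 0, M_1 = -63/2, M_2 = 0.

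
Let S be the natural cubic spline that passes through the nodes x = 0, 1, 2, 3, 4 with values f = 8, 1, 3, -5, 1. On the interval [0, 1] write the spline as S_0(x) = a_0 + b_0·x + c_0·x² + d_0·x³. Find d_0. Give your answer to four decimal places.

Let σ_i = S''(x_i). Step sizes h_i = 1, 1, 1, 1; slopes of the chords Δ_i = (y_(i+1) - y_i)/h_i = -7, 2, -8, 6.
  1·σ_0 + 4·σ_1 + 1·σ_2 = 6(Δ_1 - Δ_0) = 54
  1·σ_1 + 4·σ_2 + 1·σ_3 = 6(Δ_2 - Δ_1) = -60
  1·σ_2 + 4·σ_3 + 1·σ_4 = 6(Δ_3 - Δ_2) = 84
Natural end conditions: σ_0 = σ_4 = 0.
Solving: σ_0 = 0, σ_1 = 81/4, σ_2 = -27, σ_3 = 111/4, σ_4 = 0.
On [0, 1], with S_0(x) = a_0 + b_0·x + c_0·x² + d_0·x³: c_0 = σ_0/2 = 0, d_0 = (σ_1 - σ_0)/(6h_0) = 27/8, b_0 = Δ_0 - h_0(2σ_0 + σ_1)/6 = -83/8.

3.3750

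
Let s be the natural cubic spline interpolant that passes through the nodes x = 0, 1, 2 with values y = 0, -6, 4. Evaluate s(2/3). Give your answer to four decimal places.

Put M_i = s'' at the i-th knot. Here h = (1, 1) and Δ = (-6, 10), so the interior equations h_(i-1)·M_(i-1) + 2(h_(i-1)+h_i)·M_i + h_i·M_(i+1) = 6(Δ_i − Δ_(i-1)) read
  1·M_0 + 4·M_1 + 1·M_2 = 6(Δ_1 - Δ_0) = 96
Natural end conditions: M_0 = M_2 = 0.
Solving: M_0 = 0, M_1 = 24, M_2 = 0.
On [0, 1], s(x) = 0 - 10·x + 0·x² + 4·x³.
With x = 2/3: s(2/3) = -148/27.

-5.4815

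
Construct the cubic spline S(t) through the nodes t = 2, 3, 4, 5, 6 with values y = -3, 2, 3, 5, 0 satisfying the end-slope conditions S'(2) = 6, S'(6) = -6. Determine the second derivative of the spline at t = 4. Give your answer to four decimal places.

6.7500

Let M_i = S''(x_i). Step sizes h_i = 1, 1, 1, 1; slopes of the chords Δ_i = (y_(i+1) - y_i)/h_i = 5, 1, 2, -5.
  1·M_0 + 4·M_1 + 1·M_2 = 6(Δ_1 - Δ_0) = -24
  1·M_1 + 4·M_2 + 1·M_3 = 6(Δ_2 - Δ_1) = 6
  1·M_2 + 4·M_3 + 1·M_4 = 6(Δ_3 - Δ_2) = -42
Clamped end conditions give two more equations: 2h_0·M_0 + h_0·M_1 = 6(Δ_0 - S'(2)) = -6 and h_3·M_3 + 2h_3·M_4 = 6(S'(6) - Δ_3) = -6.
Hence M_0 = 27/28, M_1 = -111/14, M_2 = 27/4, M_3 = -183/14, M_4 = 99/28.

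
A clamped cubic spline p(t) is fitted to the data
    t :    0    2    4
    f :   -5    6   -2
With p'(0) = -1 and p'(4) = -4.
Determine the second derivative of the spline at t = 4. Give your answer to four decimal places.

6.3750

Put M_i = p'' at the i-th knot. Here h = (2, 2) and Δ = (11/2, -4), so the interior equations h_(i-1)·M_(i-1) + 2(h_(i-1)+h_i)·M_i + h_i·M_(i+1) = 6(Δ_i − Δ_(i-1)) read
  2·M_0 + 8·M_1 + 2·M_2 = 6(Δ_1 - Δ_0) = -57
Clamped end conditions give two more equations: 2h_0·M_0 + h_0·M_1 = 6(Δ_0 - p'(0)) = 39 and h_1·M_1 + 2h_1·M_2 = 6(p'(4) - Δ_1) = 0.
Hence M_0 = 129/8, M_1 = -51/4, M_2 = 51/8.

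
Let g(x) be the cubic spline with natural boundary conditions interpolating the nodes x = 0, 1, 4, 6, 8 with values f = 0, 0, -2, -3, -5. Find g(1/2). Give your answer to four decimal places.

Write m_i for g''(x_i). With h_i = 1, 3, 2, 2 and divided differences Δ_i = 0, -2/3, -1/2, -1, the continuity of g' gives the tridiagonal system
  1·m_0 + 8·m_1 + 3·m_2 = 6(Δ_1 - Δ_0) = -4
  3·m_1 + 10·m_2 + 2·m_3 = 6(Δ_2 - Δ_1) = 1
  2·m_2 + 8·m_3 + 2·m_4 = 6(Δ_3 - Δ_2) = -3
Natural end conditions: m_0 = m_4 = 0.
Solving: m_0 = 0, m_1 = -173/268, m_2 = 26/67, m_3 = -253/536, m_4 = 0.
On [0, 1], g(x) = 0 + 173/1608·x + 0·x² - 173/1608·x³.
With x = 1/2: g(1/2) = 173/4288.

0.0403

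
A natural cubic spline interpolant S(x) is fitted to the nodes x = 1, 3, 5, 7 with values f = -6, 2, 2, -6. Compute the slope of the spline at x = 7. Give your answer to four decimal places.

-4.8000

With σ_i denoting the second derivative at x_i, h_i = 2, 2, 2, and Δ_i = (y_(i+1) − y_i)/h_i = 4, 0, -4:
  2·σ_0 + 8·σ_1 + 2·σ_2 = 6(Δ_1 - Δ_0) = -24
  2·σ_1 + 8·σ_2 + 2·σ_3 = 6(Δ_2 - Δ_1) = -24
Natural end conditions: σ_0 = σ_3 = 0.
Solving: σ_0 = 0, σ_1 = -12/5, σ_2 = -12/5, σ_3 = 0.
On [5, 7], S'(x) = b_2 + 2c_2·(x - 5) + 3d_2·(x - 5)² with b_2 = Δ_2 - h_2(2σ_2 + σ_3)/6 = -12/5, c_2 = σ_2/2 = -6/5, d_2 = (σ_3 - σ_2)/(6h_2) = 1/5. So S'(7) = -24/5.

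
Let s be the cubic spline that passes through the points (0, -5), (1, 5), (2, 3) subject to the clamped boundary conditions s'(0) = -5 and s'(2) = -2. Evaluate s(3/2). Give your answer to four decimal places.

With M_i denoting the second derivative at x_i, h_i = 1, 1, and Δ_i = (y_(i+1) − y_i)/h_i = 10, -2:
  1·M_0 + 4·M_1 + 1·M_2 = 6(Δ_1 - Δ_0) = -72
Clamped end conditions give two more equations: 2h_0·M_0 + h_0·M_1 = 6(Δ_0 - s'(0)) = 90 and h_1·M_1 + 2h_1·M_2 = 6(s'(2) - Δ_1) = 0.
Solving: M_0 = 129/2, M_1 = -39, M_2 = 39/2.
On [1, 2], s(t) = 5 + 31/4·(t - 1) - 39/2·(t - 1)² + 39/4·(t - 1)³.
With (t - 1) = 1/2: s(3/2) = 167/32.

5.2188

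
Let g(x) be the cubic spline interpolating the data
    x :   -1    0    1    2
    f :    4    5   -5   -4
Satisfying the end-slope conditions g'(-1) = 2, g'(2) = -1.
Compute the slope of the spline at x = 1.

-5

Write m_i for g''(x_i). With h_i = 1, 1, 1 and divided differences Δ_i = 1, -10, 1, the continuity of g' gives the tridiagonal system
  1·m_0 + 4·m_1 + 1·m_2 = 6(Δ_1 - Δ_0) = -66
  1·m_1 + 4·m_2 + 1·m_3 = 6(Δ_2 - Δ_1) = 66
Clamped end conditions give two more equations: 2h_0·m_0 + h_0·m_1 = 6(Δ_0 - g'(-1)) = -6 and h_2·m_2 + 2h_2·m_3 = 6(g'(2) - Δ_2) = -12.
Forward elimination and back-substitution give m_0 = 10, m_1 = -26, m_2 = 28, m_3 = -20.
On [1, 2], g'(x) = b_2 + 2c_2·(x - 1) + 3d_2·(x - 1)² with b_2 = Δ_2 - h_2(2m_2 + m_3)/6 = -5, c_2 = m_2/2 = 14, d_2 = (m_3 - m_2)/(6h_2) = -8. So g'(1) = -5.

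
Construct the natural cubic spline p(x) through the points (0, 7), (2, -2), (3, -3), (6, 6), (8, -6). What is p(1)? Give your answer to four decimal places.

1.8456

With m_i denoting the second derivative at x_i, h_i = 2, 1, 3, 2, and Δ_i = (y_(i+1) − y_i)/h_i = -9/2, -1, 3, -6:
  2·m_0 + 6·m_1 + 1·m_2 = 6(Δ_1 - Δ_0) = 21
  1·m_1 + 8·m_2 + 3·m_3 = 6(Δ_2 - Δ_1) = 24
  3·m_2 + 10·m_3 + 2·m_4 = 6(Δ_3 - Δ_2) = -54
Natural end conditions: m_0 = m_4 = 0.
Hence m_0 = 0, m_1 = 1089/416, m_2 = 1101/208, m_3 = -2907/416, m_4 = 0.
On [0, 2], p(x) = 7 - 2235/416·x + 0·x² + 363/1664·x³.
With x = 1: p(1) = 3071/1664.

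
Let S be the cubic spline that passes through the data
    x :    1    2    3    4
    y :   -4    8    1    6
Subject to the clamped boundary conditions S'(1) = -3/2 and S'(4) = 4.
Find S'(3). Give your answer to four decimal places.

-3.7667

Put σ_i = S'' at the i-th knot. Here h = (1, 1, 1) and Δ = (12, -7, 5), so the interior equations h_(i-1)·σ_(i-1) + 2(h_(i-1)+h_i)·σ_i + h_i·σ_(i+1) = 6(Δ_i − Δ_(i-1)) read
  1·σ_0 + 4·σ_1 + 1·σ_2 = 6(Δ_1 - Δ_0) = -114
  1·σ_1 + 4·σ_2 + 1·σ_3 = 6(Δ_2 - Δ_1) = 72
Clamped end conditions give two more equations: 2h_0·σ_0 + h_0·σ_1 = 6(Δ_0 - S'(1)) = 81 and h_2·σ_2 + 2h_2·σ_3 = 6(S'(4) - Δ_2) = -6.
Hence σ_0 = 1018/15, σ_1 = -821/15, σ_2 = 556/15, σ_3 = -323/15.
On [3, 4], S'(x) = b_2 + 2c_2·(x - 3) + 3d_2·(x - 3)² with b_2 = Δ_2 - h_2(2σ_2 + σ_3)/6 = -113/30, c_2 = σ_2/2 = 278/15, d_2 = (σ_3 - σ_2)/(6h_2) = -293/30. So S'(3) = -113/30.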